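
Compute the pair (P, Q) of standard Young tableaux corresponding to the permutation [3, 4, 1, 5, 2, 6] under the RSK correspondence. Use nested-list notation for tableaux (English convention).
P = [[1, 2, 5, 6], [3, 4]], Q = [[1, 2, 4, 6], [3, 5]]

Insert each entry of the permutation into P by Schensted row insertion, recording in Q the position of each new cell.

After inserting 3: P = [[3]].
After inserting 4: P = [[3, 4]].
After inserting 1: P = [[1, 4], [3]].
After inserting 5: P = [[1, 4, 5], [3]].
After inserting 2: P = [[1, 2, 5], [3, 4]].
After inserting 6: P = [[1, 2, 5, 6], [3, 4]].

So P = [[1, 2, 5, 6], [3, 4]], Q = [[1, 2, 4, 6], [3, 5]].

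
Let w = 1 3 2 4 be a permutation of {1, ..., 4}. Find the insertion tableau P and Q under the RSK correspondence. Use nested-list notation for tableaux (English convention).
P = [[1, 2, 4], [3]], Q = [[1, 2, 4], [3]]

Insert each entry of the permutation into P by Schensted row insertion, recording in Q the position of each new cell.

After inserting 1: P = [[1]].
After inserting 3: P = [[1, 3]].
After inserting 2: P = [[1, 2], [3]].
After inserting 4: P = [[1, 2, 4], [3]].

So P = [[1, 2, 4], [3]], Q = [[1, 2, 4], [3]].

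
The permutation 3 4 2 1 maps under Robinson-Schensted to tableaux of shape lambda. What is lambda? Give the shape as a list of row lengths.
Row-insert each entry into an empty tableau.

After inserting 3: P = [[3]].
After inserting 4: P = [[3, 4]].
After inserting 2: P = [[2, 4], [3]].
After inserting 1: P = [[1, 4], [2], [3]].

The final insertion tableau P = [[1, 4], [2], [3]] has shape [2, 1, 1].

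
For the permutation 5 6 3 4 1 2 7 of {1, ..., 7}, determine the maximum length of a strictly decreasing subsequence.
3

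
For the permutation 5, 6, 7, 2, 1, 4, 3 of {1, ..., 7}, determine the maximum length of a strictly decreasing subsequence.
3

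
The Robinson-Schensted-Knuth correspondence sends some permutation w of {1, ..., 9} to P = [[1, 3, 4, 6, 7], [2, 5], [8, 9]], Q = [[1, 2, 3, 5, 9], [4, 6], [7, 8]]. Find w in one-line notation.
Reverse RSK: for i = n, n-1, ..., 1, locate i in Q, remove the corresponding corner cell from P, and reverse-bump its entry up through P; the value ejected from row 1 is w(i).

So w = 2 3 8 5 9 6 1 4 7.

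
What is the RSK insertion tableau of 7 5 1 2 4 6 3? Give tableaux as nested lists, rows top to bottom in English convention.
P = [[1, 2, 3, 6], [4], [5], [7]]

After inserting 7: P = [[7]].
After inserting 5: P = [[5], [7]].
After inserting 1: P = [[1], [5], [7]].
After inserting 2: P = [[1, 2], [5], [7]].
After inserting 4: P = [[1, 2, 4], [5], [7]].
After inserting 6: P = [[1, 2, 4, 6], [5], [7]].
After inserting 3: P = [[1, 2, 3, 6], [4], [5], [7]].

So P = [[1, 2, 3, 6], [4], [5], [7]].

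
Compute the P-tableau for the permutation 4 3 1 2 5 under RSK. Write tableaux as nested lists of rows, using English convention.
P = [[1, 2, 5], [3], [4]]

After inserting 4: P = [[4]].
After inserting 3: P = [[3], [4]].
After inserting 1: P = [[1], [3], [4]].
After inserting 2: P = [[1, 2], [3], [4]].
After inserting 5: P = [[1, 2, 5], [3], [4]].

So P = [[1, 2, 5], [3], [4]].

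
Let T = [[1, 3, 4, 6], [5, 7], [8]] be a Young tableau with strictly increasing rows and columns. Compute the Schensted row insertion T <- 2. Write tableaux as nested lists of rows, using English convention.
In row 1, 2 replaces 3 (the leftmost entry greater than 2); 3 is bumped to row 2. In row 2, 3 replaces 5 (the leftmost entry greater than 3); 5 is bumped to row 3. In row 3, 5 replaces 8 (the leftmost entry greater than 5); 8 is bumped to row 4. 8 starts a new row 4. The new tableau is [[1, 2, 4, 6], [3, 7], [5], [8]].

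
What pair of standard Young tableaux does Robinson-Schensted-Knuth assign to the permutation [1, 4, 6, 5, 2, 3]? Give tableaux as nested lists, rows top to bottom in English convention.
P = [[1, 2, 3], [4, 5], [6]], Q = [[1, 2, 3], [4, 6], [5]]

Insert each entry of the permutation into P by Schensted row insertion, recording in Q the position of each new cell.

Insert 1: appended to row 1. P = [[1]].
Insert 4: appended to row 1. P = [[1, 4]].
Insert 6: appended to row 1. P = [[1, 4, 6]].
Insert 5: 5 bumps 6 from row 1; 6 starts row 2. P = [[1, 4, 5], [6]].
Insert 2: 2 bumps 4 from row 1; 4 bumps 6 from row 2; 6 starts row 3. P = [[1, 2, 5], [4], [6]].
Insert 3: 3 bumps 5 from row 1; 5 appends to row 2. P = [[1, 2, 3], [4, 5], [6]].

So P = [[1, 2, 3], [4, 5], [6]], Q = [[1, 2, 3], [4, 6], [5]].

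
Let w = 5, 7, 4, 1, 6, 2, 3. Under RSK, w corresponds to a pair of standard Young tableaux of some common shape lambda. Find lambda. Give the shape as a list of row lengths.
RSK row insertion gives P = [[1, 2, 3], [4, 6], [5, 7]], which has shape [3, 2, 2].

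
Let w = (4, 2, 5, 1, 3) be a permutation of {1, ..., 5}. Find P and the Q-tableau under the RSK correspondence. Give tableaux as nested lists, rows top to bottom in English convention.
Insert each entry of the permutation into P by Schensted row insertion, recording in Q the position of each new cell.

Insert 4: appended to row 1. P = [[4]].
Insert 2: 2 bumps 4 from row 1; 4 starts row 2. P = [[2], [4]].
Insert 5: appended to row 1. P = [[2, 5], [4]].
Insert 1: 1 bumps 2 from row 1; 2 bumps 4 from row 2; 4 starts row 3. P = [[1, 5], [2], [4]].
Insert 3: 3 bumps 5 from row 1; 5 appends to row 2. P = [[1, 3], [2, 5], [4]].

So P = [[1, 3], [2, 5], [4]], Q = [[1, 3], [2, 5], [4]].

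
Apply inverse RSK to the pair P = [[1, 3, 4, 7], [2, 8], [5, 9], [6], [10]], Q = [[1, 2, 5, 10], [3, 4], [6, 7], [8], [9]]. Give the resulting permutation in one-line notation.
6 10 2 5 9 3 8 4 1 7

Reverse the RSK construction: for i from n down to 1, find the cell of Q containing i, remove the entry at that cell from P, and reverse-bump it up through P; the value ejected from row 1 is w(i).

Step i=10: Q has 10 at row 1, column 4; remove that cell from P, ejecting 7. So w(10) = 7. P is now [[1, 3, 4], [2, 8], [5, 9], [6], [10]].
Step i=9: Q has 9 at row 5, column 1; remove 10 from row 5 of P and reverse-bump: 10 enters row 4 and ejects 6; 6 enters row 3 and ejects 5; 5 enters row 2 and ejects 2; 2 enters row 1 and ejects 1. So w(9) = 1. P is now [[2, 3, 4], [5, 8], [6, 9], [10]].
Step i=8: Q has 8 at row 4, column 1; remove 10 from row 4 of P and reverse-bump: 10 enters row 3 and ejects 9; 9 enters row 2 and ejects 8; 8 enters row 1 and ejects 4. So w(8) = 4. P is now [[2, 3, 8], [5, 9], [6, 10]].
Step i=7: Q has 7 at row 3, column 2; remove 10 from row 3 of P and reverse-bump: 10 enters row 2 and ejects 9; 9 enters row 1 and ejects 8. So w(7) = 8. P is now [[2, 3, 9], [5, 10], [6]].
Step i=6: Q has 6 at row 3, column 1; remove 6 from row 3 of P and reverse-bump: 6 enters row 2 and ejects 5; 5 enters row 1 and ejects 3. So w(6) = 3. P is now [[2, 5, 9], [6, 10]].
Step i=5: Q has 5 at row 1, column 3; remove that cell from P, ejecting 9. So w(5) = 9. P is now [[2, 5], [6, 10]].
Step i=4: Q has 4 at row 2, column 2; remove 10 from row 2 of P and reverse-bump: 10 enters row 1 and ejects 5. So w(4) = 5. P is now [[2, 10], [6]].
Step i=3: Q has 3 at row 2, column 1; remove 6 from row 2 of P and reverse-bump: 6 enters row 1 and ejects 2. So w(3) = 2. P is now [[6, 10]].
Step i=2: Q has 2 at row 1, column 2; remove that cell from P, ejecting 10. So w(2) = 10. P is now [[6]].
Step i=1: Q has 1 at row 1, column 1; remove that cell from P, ejecting 6. So w(1) = 6. P is now [].

So w = 6 10 2 5 9 3 8 4 1 7.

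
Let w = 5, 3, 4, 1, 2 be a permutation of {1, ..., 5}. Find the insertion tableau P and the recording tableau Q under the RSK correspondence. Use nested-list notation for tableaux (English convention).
P = [[1, 2], [3, 4], [5]], Q = [[1, 3], [2, 5], [4]]

Insert each entry of the permutation into P by Schensted row insertion, recording in Q the position of each new cell.

After inserting 5: P = [[5]].
After inserting 3: P = [[3], [5]].
After inserting 4: P = [[3, 4], [5]].
After inserting 1: P = [[1, 4], [3], [5]].
After inserting 2: P = [[1, 2], [3, 4], [5]].

So P = [[1, 2], [3, 4], [5]], Q = [[1, 3], [2, 5], [4]].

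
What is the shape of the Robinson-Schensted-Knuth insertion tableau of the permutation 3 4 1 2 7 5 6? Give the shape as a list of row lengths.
Row-insert each entry into an empty tableau.

After inserting 3: P = [[3]].
After inserting 4: P = [[3, 4]].
After inserting 1: P = [[1, 4], [3]].
After inserting 2: P = [[1, 2], [3, 4]].
After inserting 7: P = [[1, 2, 7], [3, 4]].
After inserting 5: P = [[1, 2, 5], [3, 4, 7]].
After inserting 6: P = [[1, 2, 5, 6], [3, 4, 7]].

The final insertion tableau P = [[1, 2, 5, 6], [3, 4, 7]] has shape [4, 3].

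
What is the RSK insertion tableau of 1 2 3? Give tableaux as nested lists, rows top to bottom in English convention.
Insert 1: appended to row 1. P = [[1]].
Insert 2: appended to row 1. P = [[1, 2]].
Insert 3: appended to row 1. P = [[1, 2, 3]].

So P = [[1, 2, 3]].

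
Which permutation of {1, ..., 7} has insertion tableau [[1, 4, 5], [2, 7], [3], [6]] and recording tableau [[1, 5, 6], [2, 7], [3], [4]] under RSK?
6 3 2 1 4 7 5

Reverse the RSK construction: for i from n down to 1, find the cell of Q containing i, remove the entry at that cell from P, and reverse-bump it up through P; the value ejected from row 1 is w(i).

Step i=7: Q has 7 at row 2, column 2; remove 7 from row 2 of P and reverse-bump: 7 enters row 1 and ejects 5. So w(7) = 5. P is now [[1, 4, 7], [2], [3], [6]].
Step i=6: Q has 6 at row 1, column 3; remove that cell from P, ejecting 7. So w(6) = 7. P is now [[1, 4], [2], [3], [6]].
Step i=5: Q has 5 at row 1, column 2; remove that cell from P, ejecting 4. So w(5) = 4. P is now [[1], [2], [3], [6]].
Step i=4: Q has 4 at row 4, column 1; remove 6 from row 4 of P and reverse-bump: 6 enters row 3 and ejects 3; 3 enters row 2 and ejects 2; 2 enters row 1 and ejects 1. So w(4) = 1. P is now [[2], [3], [6]].
Step i=3: Q has 3 at row 3, column 1; remove 6 from row 3 of P and reverse-bump: 6 enters row 2 and ejects 3; 3 enters row 1 and ejects 2. So w(3) = 2. P is now [[3], [6]].
Step i=2: Q has 2 at row 2, column 1; remove 6 from row 2 of P and reverse-bump: 6 enters row 1 and ejects 3. So w(2) = 3. P is now [[6]].
Step i=1: Q has 1 at row 1, column 1; remove that cell from P, ejecting 6. So w(1) = 6. P is now [].

So w = 6 3 2 1 4 7 5.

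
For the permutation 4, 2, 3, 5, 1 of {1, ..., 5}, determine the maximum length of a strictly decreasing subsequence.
3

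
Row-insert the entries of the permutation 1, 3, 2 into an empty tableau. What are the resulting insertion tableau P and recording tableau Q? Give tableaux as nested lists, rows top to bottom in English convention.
P = [[1, 2], [3]], Q = [[1, 2], [3]]

Insert each entry of the permutation into P by Schensted row insertion, recording in Q the position of each new cell.

After inserting 1: P = [[1]].
After inserting 3: P = [[1, 3]].
After inserting 2: P = [[1, 2], [3]].

So P = [[1, 2], [3]], Q = [[1, 2], [3]].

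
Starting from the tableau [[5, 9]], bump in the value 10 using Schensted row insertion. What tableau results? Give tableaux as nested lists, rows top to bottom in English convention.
[[5, 9, 10]]

10 is larger than every entry of row 1, so it is appended to row 1. The new tableau is [[5, 9, 10]].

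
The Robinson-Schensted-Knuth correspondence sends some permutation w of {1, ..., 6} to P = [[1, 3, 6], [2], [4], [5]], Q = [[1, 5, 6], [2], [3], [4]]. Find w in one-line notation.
Reverse the RSK construction: for i from n down to 1, find the cell of Q containing i, remove the entry at that cell from P, and reverse-bump it up through P; the value ejected from row 1 is w(i).

Step i=6: Q has 6 at row 1, column 3; remove that cell from P, ejecting 6. So w(6) = 6. P is now [[1, 3], [2], [4], [5]].
Step i=5: Q has 5 at row 1, column 2; remove that cell from P, ejecting 3. So w(5) = 3. P is now [[1], [2], [4], [5]].
Step i=4: Q has 4 at row 4, column 1; remove 5 from row 4 of P and reverse-bump: 5 enters row 3 and ejects 4; 4 enters row 2 and ejects 2; 2 enters row 1 and ejects 1. So w(4) = 1. P is now [[2], [4], [5]].
Step i=3: Q has 3 at row 3, column 1; remove 5 from row 3 of P and reverse-bump: 5 enters row 2 and ejects 4; 4 enters row 1 and ejects 2. So w(3) = 2. P is now [[4], [5]].
Step i=2: Q has 2 at row 2, column 1; remove 5 from row 2 of P and reverse-bump: 5 enters row 1 and ejects 4. So w(2) = 4. P is now [[5]].
Step i=1: Q has 1 at row 1, column 1; remove that cell from P, ejecting 5. So w(1) = 5. P is now [].

So w = 5 4 2 1 3 6.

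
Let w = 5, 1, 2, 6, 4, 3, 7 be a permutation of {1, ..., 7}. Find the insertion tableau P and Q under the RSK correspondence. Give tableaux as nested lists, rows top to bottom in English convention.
Insert each entry of the permutation into P by Schensted row insertion, recording in Q the position of each new cell.

Insert 5: appended to row 1. P = [[5]].
Insert 1: 1 bumps 5 from row 1; 5 starts row 2. P = [[1], [5]].
Insert 2: appended to row 1. P = [[1, 2], [5]].
Insert 6: appended to row 1. P = [[1, 2, 6], [5]].
Insert 4: 4 bumps 6 from row 1; 6 appends to row 2. P = [[1, 2, 4], [5, 6]].
Insert 3: 3 bumps 4 from row 1; 4 bumps 5 from row 2; 5 starts row 3. P = [[1, 2, 3], [4, 6], [5]].
Insert 7: appended to row 1. P = [[1, 2, 3, 7], [4, 6], [5]].

So P = [[1, 2, 3, 7], [4, 6], [5]], Q = [[1, 3, 4, 7], [2, 5], [6]].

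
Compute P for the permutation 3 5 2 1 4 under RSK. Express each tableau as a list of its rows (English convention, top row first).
P = [[1, 4], [2, 5], [3]]

Insert 3: appended to row 1. P = [[3]].
Insert 5: appended to row 1. P = [[3, 5]].
Insert 2: 2 bumps 3 from row 1; 3 starts row 2. P = [[2, 5], [3]].
Insert 1: 1 bumps 2 from row 1; 2 bumps 3 from row 2; 3 starts row 3. P = [[1, 5], [2], [3]].
Insert 4: 4 bumps 5 from row 1; 5 appends to row 2. P = [[1, 4], [2, 5], [3]].

So P = [[1, 4], [2, 5], [3]].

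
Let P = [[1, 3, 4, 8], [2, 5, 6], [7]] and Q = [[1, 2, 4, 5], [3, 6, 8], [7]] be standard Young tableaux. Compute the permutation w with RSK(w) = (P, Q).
Reverse the RSK construction: for i from n down to 1, find the cell of Q containing i, remove the entry at that cell from P, and reverse-bump it up through P; the value ejected from row 1 is w(i).

Step i=8: Q has 8 at row 2, column 3; remove 6 from row 2 of P and reverse-bump: 6 enters row 1 and ejects 4. So w(8) = 4. P is now [[1, 3, 6, 8], [2, 5], [7]].
Step i=7: Q has 7 at row 3, column 1; remove 7 from row 3 of P and reverse-bump: 7 enters row 2 and ejects 5; 5 enters row 1 and ejects 3. So w(7) = 3. P is now [[1, 5, 6, 8], [2, 7]].
Step i=6: Q has 6 at row 2, column 2; remove 7 from row 2 of P and reverse-bump: 7 enters row 1 and ejects 6. So w(6) = 6. P is now [[1, 5, 7, 8], [2]].
Step i=5: Q has 5 at row 1, column 4; remove that cell from P, ejecting 8. So w(5) = 8. P is now [[1, 5, 7], [2]].
Step i=4: Q has 4 at row 1, column 3; remove that cell from P, ejecting 7. So w(4) = 7. P is now [[1, 5], [2]].
Step i=3: Q has 3 at row 2, column 1; remove 2 from row 2 of P and reverse-bump: 2 enters row 1 and ejects 1. So w(3) = 1. P is now [[2, 5]].
Step i=2: Q has 2 at row 1, column 2; remove that cell from P, ejecting 5. So w(2) = 5. P is now [[2]].
Step i=1: Q has 1 at row 1, column 1; remove that cell from P, ejecting 2. So w(1) = 2. P is now [].

So w = 2 5 1 7 8 6 3 4.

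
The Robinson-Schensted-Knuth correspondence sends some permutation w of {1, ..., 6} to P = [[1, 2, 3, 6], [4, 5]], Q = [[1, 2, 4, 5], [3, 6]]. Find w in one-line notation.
Reverse the RSK construction: for i from n down to 1, find the cell of Q containing i, remove the entry at that cell from P, and reverse-bump it up through P; the value ejected from row 1 is w(i).

Step i=6: Q has 6 at row 2, column 2; remove 5 from row 2 of P and reverse-bump: 5 enters row 1 and ejects 3. So w(6) = 3. P is now [[1, 2, 5, 6], [4]].
Step i=5: Q has 5 at row 1, column 4; remove that cell from P, ejecting 6. So w(5) = 6. P is now [[1, 2, 5], [4]].
Step i=4: Q has 4 at row 1, column 3; remove that cell from P, ejecting 5. So w(4) = 5. P is now [[1, 2], [4]].
Step i=3: Q has 3 at row 2, column 1; remove 4 from row 2 of P and reverse-bump: 4 enters row 1 and ejects 2. So w(3) = 2. P is now [[1, 4]].
Step i=2: Q has 2 at row 1, column 2; remove that cell from P, ejecting 4. So w(2) = 4. P is now [[1]].
Step i=1: Q has 1 at row 1, column 1; remove that cell from P, ejecting 1. So w(1) = 1. P is now [].

So w = 1 4 2 5 6 3.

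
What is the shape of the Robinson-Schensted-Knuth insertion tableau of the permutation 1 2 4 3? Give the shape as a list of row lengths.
Row-insert each entry into an empty tableau.

After inserting 1: P = [[1]].
After inserting 2: P = [[1, 2]].
After inserting 4: P = [[1, 2, 4]].
After inserting 3: P = [[1, 2, 3], [4]].

The final insertion tableau P = [[1, 2, 3], [4]] has shape [3, 1].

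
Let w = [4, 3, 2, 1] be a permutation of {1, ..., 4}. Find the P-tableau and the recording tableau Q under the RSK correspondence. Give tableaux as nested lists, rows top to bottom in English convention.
P = [[1], [2], [3], [4]], Q = [[1], [2], [3], [4]]

Insert each entry of the permutation into P by Schensted row insertion, recording in Q the position of each new cell.

After inserting 4: P = [[4]].
After inserting 3: P = [[3], [4]].
After inserting 2: P = [[2], [3], [4]].
After inserting 1: P = [[1], [2], [3], [4]].

So P = [[1], [2], [3], [4]], Q = [[1], [2], [3], [4]].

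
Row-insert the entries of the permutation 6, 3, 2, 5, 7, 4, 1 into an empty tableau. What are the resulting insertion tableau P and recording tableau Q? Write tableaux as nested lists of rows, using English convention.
P = [[1, 4, 7], [2, 5], [3], [6]], Q = [[1, 4, 5], [2, 6], [3], [7]]

Insert each entry of the permutation into P by Schensted row insertion, recording in Q the position of each new cell.

Insert 6: appended to row 1. P = [[6]].
Insert 3: 3 bumps 6 from row 1; 6 starts row 2. P = [[3], [6]].
Insert 2: 2 bumps 3 from row 1; 3 bumps 6 from row 2; 6 starts row 3. P = [[2], [3], [6]].
Insert 5: appended to row 1. P = [[2, 5], [3], [6]].
Insert 7: appended to row 1. P = [[2, 5, 7], [3], [6]].
Insert 4: 4 bumps 5 from row 1; 5 appends to row 2. P = [[2, 4, 7], [3, 5], [6]].
Insert 1: 1 bumps 2 from row 1; 2 bumps 3 from row 2; 3 bumps 6 from row 3; 6 starts row 4. P = [[1, 4, 7], [2, 5], [3], [6]].

So P = [[1, 4, 7], [2, 5], [3], [6]], Q = [[1, 4, 5], [2, 6], [3], [7]].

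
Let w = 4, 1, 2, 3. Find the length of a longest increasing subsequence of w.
3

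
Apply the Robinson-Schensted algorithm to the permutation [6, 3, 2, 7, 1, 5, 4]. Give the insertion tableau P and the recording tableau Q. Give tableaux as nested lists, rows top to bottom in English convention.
Insert each entry of the permutation into P by Schensted row insertion, recording in Q the position of each new cell.

Insert 6: appended to row 1. P = [[6]].
Insert 3: 3 bumps 6 from row 1; 6 starts row 2. P = [[3], [6]].
Insert 2: 2 bumps 3 from row 1; 3 bumps 6 from row 2; 6 starts row 3. P = [[2], [3], [6]].
Insert 7: appended to row 1. P = [[2, 7], [3], [6]].
Insert 1: 1 bumps 2 from row 1; 2 bumps 3 from row 2; 3 bumps 6 from row 3; 6 starts row 4. P = [[1, 7], [2], [3], [6]].
Insert 5: 5 bumps 7 from row 1; 7 appends to row 2. P = [[1, 5], [2, 7], [3], [6]].
Insert 4: 4 bumps 5 from row 1; 5 bumps 7 from row 2; 7 appends to row 3. P = [[1, 4], [2, 5], [3, 7], [6]].

So P = [[1, 4], [2, 5], [3, 7], [6]], Q = [[1, 4], [2, 6], [3, 7], [5]].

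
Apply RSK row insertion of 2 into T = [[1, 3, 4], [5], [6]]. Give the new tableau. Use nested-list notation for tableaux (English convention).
[[1, 2, 4], [3], [5], [6]]

In row 1, 2 replaces 3 (the leftmost entry greater than 2); 3 is bumped to row 2. In row 2, 3 replaces 5 (the leftmost entry greater than 3); 5 is bumped to row 3. In row 3, 5 replaces 6 (the leftmost entry greater than 5); 6 is bumped to row 4. 6 starts a new row 4. The new tableau is [[1, 2, 4], [3], [5], [6]].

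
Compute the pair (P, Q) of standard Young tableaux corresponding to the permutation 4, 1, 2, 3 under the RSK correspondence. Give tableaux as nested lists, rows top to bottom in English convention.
Insert each entry of the permutation into P by Schensted row insertion, recording in Q the position of each new cell.

Insert 4: appended to row 1. P = [[4]], Q = [[1]].
Insert 1: 1 bumps 4 from row 1; 4 starts row 2. P = [[1], [4]], Q = [[1], [2]].
Insert 2: appended to row 1. P = [[1, 2], [4]], Q = [[1, 3], [2]].
Insert 3: appended to row 1. P = [[1, 2, 3], [4]], Q = [[1, 3, 4], [2]].

So P = [[1, 2, 3], [4]], Q = [[1, 3, 4], [2]].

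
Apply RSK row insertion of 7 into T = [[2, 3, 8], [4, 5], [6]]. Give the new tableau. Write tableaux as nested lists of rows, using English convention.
[[2, 3, 7], [4, 5, 8], [6]]

In row 1, 7 replaces 8 (the leftmost entry greater than 7); 8 is bumped to row 2. 8 is appended to row 2. The new tableau is [[2, 3, 7], [4, 5, 8], [6]].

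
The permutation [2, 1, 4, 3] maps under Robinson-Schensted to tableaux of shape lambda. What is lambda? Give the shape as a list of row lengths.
Row-insert each entry into an empty tableau.

After inserting 2: P = [[2]].
After inserting 1: P = [[1], [2]].
After inserting 4: P = [[1, 4], [2]].
After inserting 3: P = [[1, 3], [2, 4]].

The final insertion tableau P = [[1, 3], [2, 4]] has shape [2, 2].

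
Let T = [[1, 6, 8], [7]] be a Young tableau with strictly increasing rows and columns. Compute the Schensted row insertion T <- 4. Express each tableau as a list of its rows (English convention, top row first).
In row 1, 4 replaces 6 (the leftmost entry greater than 4); 6 is bumped to row 2. In row 2, 6 replaces 7 (the leftmost entry greater than 6); 7 is bumped to row 3. 7 starts a new row 3. The new tableau is [[1, 4, 8], [6], [7]].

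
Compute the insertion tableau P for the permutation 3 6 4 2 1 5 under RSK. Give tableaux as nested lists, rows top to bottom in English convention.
Insert 3: appended to row 1. P = [[3]].
Insert 6: appended to row 1. P = [[3, 6]].
Insert 4: 4 bumps 6 from row 1; 6 starts row 2. P = [[3, 4], [6]].
Insert 2: 2 bumps 3 from row 1; 3 bumps 6 from row 2; 6 starts row 3. P = [[2, 4], [3], [6]].
Insert 1: 1 bumps 2 from row 1; 2 bumps 3 from row 2; 3 bumps 6 from row 3; 6 starts row 4. P = [[1, 4], [2], [3], [6]].
Insert 5: appended to row 1. P = [[1, 4, 5], [2], [3], [6]].

So P = [[1, 4, 5], [2], [3], [6]].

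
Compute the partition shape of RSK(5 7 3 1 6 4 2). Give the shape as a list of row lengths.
Row-insert each entry into an empty tableau.

After inserting 5: P = [[5]].
After inserting 7: P = [[5, 7]].
After inserting 3: P = [[3, 7], [5]].
After inserting 1: P = [[1, 7], [3], [5]].
After inserting 6: P = [[1, 6], [3, 7], [5]].
After inserting 4: P = [[1, 4], [3, 6], [5, 7]].
After inserting 2: P = [[1, 2], [3, 4], [5, 6], [7]].

The final insertion tableau P = [[1, 2], [3, 4], [5, 6], [7]] has shape [2, 2, 2, 1].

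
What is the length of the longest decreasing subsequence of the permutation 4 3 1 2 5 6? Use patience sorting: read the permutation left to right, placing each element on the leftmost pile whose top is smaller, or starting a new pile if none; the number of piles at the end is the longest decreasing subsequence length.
3

4: new pile. tops = [4]
3: new pile. tops = [4, 3]
1: new pile. tops = [4, 3, 1]
2: onto pile 3 (replacing 1). tops = [4, 3, 2]
5: onto pile 1 (replacing 4). tops = [5, 3, 2]
6: onto pile 1 (replacing 5). tops = [6, 3, 2]

3 piles, so the longest decreasing subsequence has length 3.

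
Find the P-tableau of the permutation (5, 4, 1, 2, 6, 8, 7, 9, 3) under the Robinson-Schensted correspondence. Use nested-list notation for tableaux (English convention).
P = [[1, 2, 3, 7, 9], [4, 6], [5, 8]]

Insert 5: appended to row 1. P = [[5]].
Insert 4: 4 bumps 5 from row 1; 5 starts row 2. P = [[4], [5]].
Insert 1: 1 bumps 4 from row 1; 4 bumps 5 from row 2; 5 starts row 3. P = [[1], [4], [5]].
Insert 2: appended to row 1. P = [[1, 2], [4], [5]].
Insert 6: appended to row 1. P = [[1, 2, 6], [4], [5]].
Insert 8: appended to row 1. P = [[1, 2, 6, 8], [4], [5]].
Insert 7: 7 bumps 8 from row 1; 8 appends to row 2. P = [[1, 2, 6, 7], [4, 8], [5]].
Insert 9: appended to row 1. P = [[1, 2, 6, 7, 9], [4, 8], [5]].
Insert 3: 3 bumps 6 from row 1; 6 bumps 8 from row 2; 8 appends to row 3. P = [[1, 2, 3, 7, 9], [4, 6], [5, 8]].

So P = [[1, 2, 3, 7, 9], [4, 6], [5, 8]].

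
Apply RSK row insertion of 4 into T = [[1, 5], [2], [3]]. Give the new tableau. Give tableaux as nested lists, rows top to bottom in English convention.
In row 1, 4 replaces 5 (the leftmost entry greater than 4); 5 is bumped to row 2. 5 is appended to row 2. The new tableau is [[1, 4], [2, 5], [3]].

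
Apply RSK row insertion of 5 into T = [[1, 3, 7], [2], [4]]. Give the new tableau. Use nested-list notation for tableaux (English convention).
[[1, 3, 5], [2, 7], [4]]

In row 1, 5 replaces 7 (the leftmost entry greater than 5); 7 is bumped to row 2. 7 is appended to row 2. The new tableau is [[1, 3, 5], [2, 7], [4]].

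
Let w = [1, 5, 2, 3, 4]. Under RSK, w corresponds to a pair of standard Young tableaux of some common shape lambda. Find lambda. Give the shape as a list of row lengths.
Row-insert each entry into an empty tableau.

After inserting 1: P = [[1]].
After inserting 5: P = [[1, 5]].
After inserting 2: P = [[1, 2], [5]].
After inserting 3: P = [[1, 2, 3], [5]].
After inserting 4: P = [[1, 2, 3, 4], [5]].

The final insertion tableau P = [[1, 2, 3, 4], [5]] has shape [4, 1].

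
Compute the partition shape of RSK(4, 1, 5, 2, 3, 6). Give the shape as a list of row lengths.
[4, 2]

RSK row insertion gives P = [[1, 2, 3, 6], [4, 5]], which has shape [4, 2].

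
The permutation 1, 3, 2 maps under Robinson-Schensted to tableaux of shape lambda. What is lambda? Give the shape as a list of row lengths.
[2, 1]

Row-insert each entry into an empty tableau.

After inserting 1: P = [[1]].
After inserting 3: P = [[1, 3]].
After inserting 2: P = [[1, 2], [3]].

The final insertion tableau P = [[1, 2], [3]] has shape [2, 1].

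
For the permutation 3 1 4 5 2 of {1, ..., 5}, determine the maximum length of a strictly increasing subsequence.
3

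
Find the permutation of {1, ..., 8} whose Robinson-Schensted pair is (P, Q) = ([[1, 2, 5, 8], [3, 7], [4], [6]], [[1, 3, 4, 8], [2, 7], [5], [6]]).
6 1 4 7 3 2 5 8

Reverse RSK: for i = n, n-1, ..., 1, locate i in Q, remove the corresponding corner cell from P, and reverse-bump its entry up through P; the value ejected from row 1 is w(i).

So w = 6 1 4 7 3 2 5 8.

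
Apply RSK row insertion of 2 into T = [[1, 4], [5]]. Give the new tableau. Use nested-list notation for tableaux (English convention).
In row 1, 2 replaces 4 (the leftmost entry greater than 2); 4 is bumped to row 2. In row 2, 4 replaces 5 (the leftmost entry greater than 4); 5 is bumped to row 3. 5 starts a new row 3. The new tableau is [[1, 2], [4], [5]].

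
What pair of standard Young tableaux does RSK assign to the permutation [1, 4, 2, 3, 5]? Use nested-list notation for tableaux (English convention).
P = [[1, 2, 3, 5], [4]], Q = [[1, 2, 4, 5], [3]]

Insert each entry of the permutation into P by Schensted row insertion, recording in Q the position of each new cell.

Insert 1: appended to row 1. P = [[1]].
Insert 4: appended to row 1. P = [[1, 4]].
Insert 2: 2 bumps 4 from row 1; 4 starts row 2. P = [[1, 2], [4]].
Insert 3: appended to row 1. P = [[1, 2, 3], [4]].
Insert 5: appended to row 1. P = [[1, 2, 3, 5], [4]].

So P = [[1, 2, 3, 5], [4]], Q = [[1, 2, 4, 5], [3]].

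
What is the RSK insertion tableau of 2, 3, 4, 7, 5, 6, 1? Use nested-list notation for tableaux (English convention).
Insert 2: appended to row 1. P = [[2]].
Insert 3: appended to row 1. P = [[2, 3]].
Insert 4: appended to row 1. P = [[2, 3, 4]].
Insert 7: appended to row 1. P = [[2, 3, 4, 7]].
Insert 5: 5 bumps 7 from row 1; 7 starts row 2. P = [[2, 3, 4, 5], [7]].
Insert 6: appended to row 1. P = [[2, 3, 4, 5, 6], [7]].
Insert 1: 1 bumps 2 from row 1; 2 bumps 7 from row 2; 7 starts row 3. P = [[1, 3, 4, 5, 6], [2], [7]].

So P = [[1, 3, 4, 5, 6], [2], [7]].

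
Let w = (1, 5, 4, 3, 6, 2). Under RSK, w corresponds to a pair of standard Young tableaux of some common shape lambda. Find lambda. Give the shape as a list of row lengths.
Row-insert each entry into an empty tableau.

After inserting 1: P = [[1]].
After inserting 5: P = [[1, 5]].
After inserting 4: P = [[1, 4], [5]].
After inserting 3: P = [[1, 3], [4], [5]].
After inserting 6: P = [[1, 3, 6], [4], [5]].
After inserting 2: P = [[1, 2, 6], [3], [4], [5]].

The final insertion tableau P = [[1, 2, 6], [3], [4], [5]] has shape [3, 1, 1, 1].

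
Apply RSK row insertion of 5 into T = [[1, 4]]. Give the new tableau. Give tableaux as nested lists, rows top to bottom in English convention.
5 is larger than every entry of row 1, so it is appended to row 1. The new tableau is [[1, 4, 5]].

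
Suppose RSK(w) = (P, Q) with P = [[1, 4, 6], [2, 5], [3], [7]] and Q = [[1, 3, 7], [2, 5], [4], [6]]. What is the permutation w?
7 3 5 2 4 1 6

Reverse the RSK construction: for i from n down to 1, find the cell of Q containing i, remove the entry at that cell from P, and reverse-bump it up through P; the value ejected from row 1 is w(i).

Step i=7: Q has 7 at row 1, column 3; remove that cell from P, ejecting 6. So w(7) = 6. P is now [[1, 4], [2, 5], [3], [7]].
Step i=6: Q has 6 at row 4, column 1; remove 7 from row 4 of P and reverse-bump: 7 enters row 3 and ejects 3; 3 enters row 2 and ejects 2; 2 enters row 1 and ejects 1. So w(6) = 1. P is now [[2, 4], [3, 5], [7]].
Step i=5: Q has 5 at row 2, column 2; remove 5 from row 2 of P and reverse-bump: 5 enters row 1 and ejects 4. So w(5) = 4. P is now [[2, 5], [3], [7]].
Step i=4: Q has 4 at row 3, column 1; remove 7 from row 3 of P and reverse-bump: 7 enters row 2 and ejects 3; 3 enters row 1 and ejects 2. So w(4) = 2. P is now [[3, 5], [7]].
Step i=3: Q has 3 at row 1, column 2; remove that cell from P, ejecting 5. So w(3) = 5. P is now [[3], [7]].
Step i=2: Q has 2 at row 2, column 1; remove 7 from row 2 of P and reverse-bump: 7 enters row 1 and ejects 3. So w(2) = 3. P is now [[7]].
Step i=1: Q has 1 at row 1, column 1; remove that cell from P, ejecting 7. So w(1) = 7. P is now [].

So w = 7 3 5 2 4 1 6.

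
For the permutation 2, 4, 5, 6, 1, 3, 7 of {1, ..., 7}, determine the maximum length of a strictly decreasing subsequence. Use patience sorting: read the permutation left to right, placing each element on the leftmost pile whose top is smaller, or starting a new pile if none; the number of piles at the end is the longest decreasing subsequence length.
2

2: new pile. tops = [2]
4: onto pile 1 (replacing 2). tops = [4]
5: onto pile 1 (replacing 4). tops = [5]
6: onto pile 1 (replacing 5). tops = [6]
1: new pile. tops = [6, 1]
3: onto pile 2 (replacing 1). tops = [6, 3]
7: onto pile 1 (replacing 6). tops = [7, 3]

2 piles, so the longest decreasing subsequence has length 2.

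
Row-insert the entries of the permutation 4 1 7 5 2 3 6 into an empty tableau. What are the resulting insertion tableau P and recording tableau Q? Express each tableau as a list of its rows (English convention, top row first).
P = [[1, 2, 3, 6], [4, 5], [7]], Q = [[1, 3, 6, 7], [2, 4], [5]]

Insert each entry of the permutation into P by Schensted row insertion, recording in Q the position of each new cell.

Insert 4: appended to row 1. P = [[4]].
Insert 1: 1 bumps 4 from row 1; 4 starts row 2. P = [[1], [4]].
Insert 7: appended to row 1. P = [[1, 7], [4]].
Insert 5: 5 bumps 7 from row 1; 7 appends to row 2. P = [[1, 5], [4, 7]].
Insert 2: 2 bumps 5 from row 1; 5 bumps 7 from row 2; 7 starts row 3. P = [[1, 2], [4, 5], [7]].
Insert 3: appended to row 1. P = [[1, 2, 3], [4, 5], [7]].
Insert 6: appended to row 1. P = [[1, 2, 3, 6], [4, 5], [7]].

So P = [[1, 2, 3, 6], [4, 5], [7]], Q = [[1, 3, 6, 7], [2, 4], [5]].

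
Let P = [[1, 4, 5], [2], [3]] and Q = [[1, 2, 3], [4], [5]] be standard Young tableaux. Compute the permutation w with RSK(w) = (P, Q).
3 4 5 2 1

Reverse the RSK construction: for i from n down to 1, find the cell of Q containing i, remove the entry at that cell from P, and reverse-bump it up through P; the value ejected from row 1 is w(i).

Step i=5: Q has 5 at row 3, column 1; remove 3 from row 3 of P and reverse-bump: 3 enters row 2 and ejects 2; 2 enters row 1 and ejects 1. So w(5) = 1. P is now [[2, 4, 5], [3]].
Step i=4: Q has 4 at row 2, column 1; remove 3 from row 2 of P and reverse-bump: 3 enters row 1 and ejects 2. So w(4) = 2. P is now [[3, 4, 5]].
Step i=3: Q has 3 at row 1, column 3; remove that cell from P, ejecting 5. So w(3) = 5. P is now [[3, 4]].
Step i=2: Q has 2 at row 1, column 2; remove that cell from P, ejecting 4. So w(2) = 4. P is now [[3]].
Step i=1: Q has 1 at row 1, column 1; remove that cell from P, ejecting 3. So w(1) = 3. P is now [].

So w = 3 4 5 2 1.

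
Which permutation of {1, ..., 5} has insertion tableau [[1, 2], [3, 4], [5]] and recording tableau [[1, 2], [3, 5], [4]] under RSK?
3 5 4 1 2

Reverse the RSK construction: for i from n down to 1, find the cell of Q containing i, remove the entry at that cell from P, and reverse-bump it up through P; the value ejected from row 1 is w(i).

Step i=5: Q has 5 at row 2, column 2; remove 4 from row 2 of P and reverse-bump: 4 enters row 1 and ejects 2. So w(5) = 2. P is now [[1, 4], [3], [5]].
Step i=4: Q has 4 at row 3, column 1; remove 5 from row 3 of P and reverse-bump: 5 enters row 2 and ejects 3; 3 enters row 1 and ejects 1. So w(4) = 1. P is now [[3, 4], [5]].
Step i=3: Q has 3 at row 2, column 1; remove 5 from row 2 of P and reverse-bump: 5 enters row 1 and ejects 4. So w(3) = 4. P is now [[3, 5]].
Step i=2: Q has 2 at row 1, column 2; remove that cell from P, ejecting 5. So w(2) = 5. P is now [[3]].
Step i=1: Q has 1 at row 1, column 1; remove that cell from P, ejecting 3. So w(1) = 3. P is now [].

So w = 3 5 4 1 2.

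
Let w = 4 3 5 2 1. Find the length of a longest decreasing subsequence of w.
4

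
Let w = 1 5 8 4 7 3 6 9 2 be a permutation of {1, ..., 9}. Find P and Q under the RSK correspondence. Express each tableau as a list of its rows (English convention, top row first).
P = [[1, 2, 6, 9], [3, 7], [4, 8], [5]], Q = [[1, 2, 3, 8], [4, 5], [6, 7], [9]]

Insert each entry of the permutation into P by Schensted row insertion, recording in Q the position of each new cell.

Insert 1: appended to row 1. P = [[1]].
Insert 5: appended to row 1. P = [[1, 5]].
Insert 8: appended to row 1. P = [[1, 5, 8]].
Insert 4: 4 bumps 5 from row 1; 5 starts row 2. P = [[1, 4, 8], [5]].
Insert 7: 7 bumps 8 from row 1; 8 appends to row 2. P = [[1, 4, 7], [5, 8]].
Insert 3: 3 bumps 4 from row 1; 4 bumps 5 from row 2; 5 starts row 3. P = [[1, 3, 7], [4, 8], [5]].
Insert 6: 6 bumps 7 from row 1; 7 bumps 8 from row 2; 8 appends to row 3. P = [[1, 3, 6], [4, 7], [5, 8]].
Insert 9: appended to row 1. P = [[1, 3, 6, 9], [4, 7], [5, 8]].
Insert 2: 2 bumps 3 from row 1; 3 bumps 4 from row 2; 4 bumps 5 from row 3; 5 starts row 4. P = [[1, 2, 6, 9], [3, 7], [4, 8], [5]].

So P = [[1, 2, 6, 9], [3, 7], [4, 8], [5]], Q = [[1, 2, 3, 8], [4, 5], [6, 7], [9]].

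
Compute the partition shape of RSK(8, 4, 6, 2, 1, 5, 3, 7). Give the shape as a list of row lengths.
[3, 2, 2, 1]

Row-insert each entry into an empty tableau.

After inserting 8: P = [[8]].
After inserting 4: P = [[4], [8]].
After inserting 6: P = [[4, 6], [8]].
After inserting 2: P = [[2, 6], [4], [8]].
After inserting 1: P = [[1, 6], [2], [4], [8]].
After inserting 5: P = [[1, 5], [2, 6], [4], [8]].
After inserting 3: P = [[1, 3], [2, 5], [4, 6], [8]].
After inserting 7: P = [[1, 3, 7], [2, 5], [4, 6], [8]].

The final insertion tableau P = [[1, 3, 7], [2, 5], [4, 6], [8]] has shape [3, 2, 2, 1].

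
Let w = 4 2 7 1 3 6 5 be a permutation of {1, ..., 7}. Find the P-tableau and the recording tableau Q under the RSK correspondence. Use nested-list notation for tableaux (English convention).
P = [[1, 3, 5], [2, 6], [4, 7]], Q = [[1, 3, 6], [2, 5], [4, 7]]

Insert each entry of the permutation into P by Schensted row insertion, recording in Q the position of each new cell.

Insert 4: appended to row 1. P = [[4]].
Insert 2: 2 bumps 4 from row 1; 4 starts row 2. P = [[2], [4]].
Insert 7: appended to row 1. P = [[2, 7], [4]].
Insert 1: 1 bumps 2 from row 1; 2 bumps 4 from row 2; 4 starts row 3. P = [[1, 7], [2], [4]].
Insert 3: 3 bumps 7 from row 1; 7 appends to row 2. P = [[1, 3], [2, 7], [4]].
Insert 6: appended to row 1. P = [[1, 3, 6], [2, 7], [4]].
Insert 5: 5 bumps 6 from row 1; 6 bumps 7 from row 2; 7 appends to row 3. P = [[1, 3, 5], [2, 6], [4, 7]].

So P = [[1, 3, 5], [2, 6], [4, 7]], Q = [[1, 3, 6], [2, 5], [4, 7]].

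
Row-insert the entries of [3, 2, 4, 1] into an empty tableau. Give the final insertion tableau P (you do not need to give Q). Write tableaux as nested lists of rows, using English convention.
P = [[1, 4], [2], [3]]

Insert 3: appended to row 1. P = [[3]].
Insert 2: 2 bumps 3 from row 1; 3 starts row 2. P = [[2], [3]].
Insert 4: appended to row 1. P = [[2, 4], [3]].
Insert 1: 1 bumps 2 from row 1; 2 bumps 3 from row 2; 3 starts row 3. P = [[1, 4], [2], [3]].

So P = [[1, 4], [2], [3]].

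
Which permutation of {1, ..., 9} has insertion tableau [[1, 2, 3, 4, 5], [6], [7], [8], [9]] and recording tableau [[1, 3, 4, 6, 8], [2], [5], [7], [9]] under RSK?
9 1 2 8 3 7 4 6 5

Reverse RSK: for i = n, n-1, ..., 1, locate i in Q, remove the corresponding corner cell from P, and reverse-bump its entry up through P; the value ejected from row 1 is w(i).

So w = 9 1 2 8 3 7 4 6 5.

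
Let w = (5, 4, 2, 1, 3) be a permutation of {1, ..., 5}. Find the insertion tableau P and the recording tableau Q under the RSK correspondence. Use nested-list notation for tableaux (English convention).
Insert each entry of the permutation into P by Schensted row insertion, recording in Q the position of each new cell.

Insert 5: appended to row 1. P = [[5]].
Insert 4: 4 bumps 5 from row 1; 5 starts row 2. P = [[4], [5]].
Insert 2: 2 bumps 4 from row 1; 4 bumps 5 from row 2; 5 starts row 3. P = [[2], [4], [5]].
Insert 1: 1 bumps 2 from row 1; 2 bumps 4 from row 2; 4 bumps 5 from row 3; 5 starts row 4. P = [[1], [2], [4], [5]].
Insert 3: appended to row 1. P = [[1, 3], [2], [4], [5]].

So P = [[1, 3], [2], [4], [5]], Q = [[1, 5], [2], [3], [4]].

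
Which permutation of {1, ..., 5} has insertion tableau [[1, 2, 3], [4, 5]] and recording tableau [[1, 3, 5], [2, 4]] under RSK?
4 1 5 2 3

Reverse the RSK construction: for i from n down to 1, find the cell of Q containing i, remove the entry at that cell from P, and reverse-bump it up through P; the value ejected from row 1 is w(i).

Step i=5: Q has 5 at row 1, column 3; remove that cell from P, ejecting 3. So w(5) = 3. P is now [[1, 2], [4, 5]].
Step i=4: Q has 4 at row 2, column 2; remove 5 from row 2 of P and reverse-bump: 5 enters row 1 and ejects 2. So w(4) = 2. P is now [[1, 5], [4]].
Step i=3: Q has 3 at row 1, column 2; remove that cell from P, ejecting 5. So w(3) = 5. P is now [[1], [4]].
Step i=2: Q has 2 at row 2, column 1; remove 4 from row 2 of P and reverse-bump: 4 enters row 1 and ejects 1. So w(2) = 1. P is now [[4]].
Step i=1: Q has 1 at row 1, column 1; remove that cell from P, ejecting 4. So w(1) = 4. P is now [].

So w = 4 1 5 2 3.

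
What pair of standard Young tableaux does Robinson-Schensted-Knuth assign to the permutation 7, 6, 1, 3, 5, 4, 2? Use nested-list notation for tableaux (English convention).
P = [[1, 2, 4], [3], [5], [6], [7]], Q = [[1, 4, 5], [2], [3], [6], [7]]

Insert each entry of the permutation into P by Schensted row insertion, recording in Q the position of each new cell.

Insert 7: appended to row 1. P = [[7]].
Insert 6: 6 bumps 7 from row 1; 7 starts row 2. P = [[6], [7]].
Insert 1: 1 bumps 6 from row 1; 6 bumps 7 from row 2; 7 starts row 3. P = [[1], [6], [7]].
Insert 3: appended to row 1. P = [[1, 3], [6], [7]].
Insert 5: appended to row 1. P = [[1, 3, 5], [6], [7]].
Insert 4: 4 bumps 5 from row 1; 5 bumps 6 from row 2; 6 bumps 7 from row 3; 7 starts row 4. P = [[1, 3, 4], [5], [6], [7]].
Insert 2: 2 bumps 3 from row 1; 3 bumps 5 from row 2; 5 bumps 6 from row 3; 6 bumps 7 from row 4; 7 starts row 5. P = [[1, 2, 4], [3], [5], [6], [7]].

So P = [[1, 2, 4], [3], [5], [6], [7]], Q = [[1, 4, 5], [2], [3], [6], [7]].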